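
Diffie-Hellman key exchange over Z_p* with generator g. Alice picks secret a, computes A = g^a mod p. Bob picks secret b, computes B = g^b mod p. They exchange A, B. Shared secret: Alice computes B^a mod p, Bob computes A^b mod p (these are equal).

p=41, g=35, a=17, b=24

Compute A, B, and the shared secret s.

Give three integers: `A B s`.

Answer: 15 16 10

Derivation:
A = 35^17 mod 41  (bits of 17 = 10001)
  bit 0 = 1: r = r^2 * 35 mod 41 = 1^2 * 35 = 1*35 = 35
  bit 1 = 0: r = r^2 mod 41 = 35^2 = 36
  bit 2 = 0: r = r^2 mod 41 = 36^2 = 25
  bit 3 = 0: r = r^2 mod 41 = 25^2 = 10
  bit 4 = 1: r = r^2 * 35 mod 41 = 10^2 * 35 = 18*35 = 15
  -> A = 15
B = 35^24 mod 41  (bits of 24 = 11000)
  bit 0 = 1: r = r^2 * 35 mod 41 = 1^2 * 35 = 1*35 = 35
  bit 1 = 1: r = r^2 * 35 mod 41 = 35^2 * 35 = 36*35 = 30
  bit 2 = 0: r = r^2 mod 41 = 30^2 = 39
  bit 3 = 0: r = r^2 mod 41 = 39^2 = 4
  bit 4 = 0: r = r^2 mod 41 = 4^2 = 16
  -> B = 16
s = B^a = 16^17 mod 41  (bits of 17 = 10001)
  bit 0 = 1: r = r^2 * 16 mod 41 = 1^2 * 16 = 1*16 = 16
  bit 1 = 0: r = r^2 mod 41 = 16^2 = 10
  bit 2 = 0: r = r^2 mod 41 = 10^2 = 18
  bit 3 = 0: r = r^2 mod 41 = 18^2 = 37
  bit 4 = 1: r = r^2 * 16 mod 41 = 37^2 * 16 = 16*16 = 10
  -> s = B^a = 10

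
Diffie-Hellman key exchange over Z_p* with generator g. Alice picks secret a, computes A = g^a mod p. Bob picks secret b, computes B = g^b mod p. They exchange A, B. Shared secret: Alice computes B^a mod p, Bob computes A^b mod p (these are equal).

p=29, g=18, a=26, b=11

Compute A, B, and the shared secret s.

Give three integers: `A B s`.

A = 18^26 mod 29  (bits of 26 = 11010)
  bit 0 = 1: r = r^2 * 18 mod 29 = 1^2 * 18 = 1*18 = 18
  bit 1 = 1: r = r^2 * 18 mod 29 = 18^2 * 18 = 5*18 = 3
  bit 2 = 0: r = r^2 mod 29 = 3^2 = 9
  bit 3 = 1: r = r^2 * 18 mod 29 = 9^2 * 18 = 23*18 = 8
  bit 4 = 0: r = r^2 mod 29 = 8^2 = 6
  -> A = 6
B = 18^11 mod 29  (bits of 11 = 1011)
  bit 0 = 1: r = r^2 * 18 mod 29 = 1^2 * 18 = 1*18 = 18
  bit 1 = 0: r = r^2 mod 29 = 18^2 = 5
  bit 2 = 1: r = r^2 * 18 mod 29 = 5^2 * 18 = 25*18 = 15
  bit 3 = 1: r = r^2 * 18 mod 29 = 15^2 * 18 = 22*18 = 19
  -> B = 19
s = B^a = 19^26 mod 29  (bits of 26 = 11010)
  bit 0 = 1: r = r^2 * 19 mod 29 = 1^2 * 19 = 1*19 = 19
  bit 1 = 1: r = r^2 * 19 mod 29 = 19^2 * 19 = 13*19 = 15
  bit 2 = 0: r = r^2 mod 29 = 15^2 = 22
  bit 3 = 1: r = r^2 * 19 mod 29 = 22^2 * 19 = 20*19 = 3
  bit 4 = 0: r = r^2 mod 29 = 3^2 = 9
  -> s = B^a = 9

Answer: 6 19 9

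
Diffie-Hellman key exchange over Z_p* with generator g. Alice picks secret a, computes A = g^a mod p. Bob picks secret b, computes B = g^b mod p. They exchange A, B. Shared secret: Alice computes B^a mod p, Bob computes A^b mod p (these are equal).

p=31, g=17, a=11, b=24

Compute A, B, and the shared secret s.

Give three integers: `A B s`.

Answer: 22 4 4

Derivation:
A = 17^11 mod 31  (bits of 11 = 1011)
  bit 0 = 1: r = r^2 * 17 mod 31 = 1^2 * 17 = 1*17 = 17
  bit 1 = 0: r = r^2 mod 31 = 17^2 = 10
  bit 2 = 1: r = r^2 * 17 mod 31 = 10^2 * 17 = 7*17 = 26
  bit 3 = 1: r = r^2 * 17 mod 31 = 26^2 * 17 = 25*17 = 22
  -> A = 22
B = 17^24 mod 31  (bits of 24 = 11000)
  bit 0 = 1: r = r^2 * 17 mod 31 = 1^2 * 17 = 1*17 = 17
  bit 1 = 1: r = r^2 * 17 mod 31 = 17^2 * 17 = 10*17 = 15
  bit 2 = 0: r = r^2 mod 31 = 15^2 = 8
  bit 3 = 0: r = r^2 mod 31 = 8^2 = 2
  bit 4 = 0: r = r^2 mod 31 = 2^2 = 4
  -> B = 4
s = B^a = 4^11 mod 31  (bits of 11 = 1011)
  bit 0 = 1: r = r^2 * 4 mod 31 = 1^2 * 4 = 1*4 = 4
  bit 1 = 0: r = r^2 mod 31 = 4^2 = 16
  bit 2 = 1: r = r^2 * 4 mod 31 = 16^2 * 4 = 8*4 = 1
  bit 3 = 1: r = r^2 * 4 mod 31 = 1^2 * 4 = 1*4 = 4
  -> s = B^a = 4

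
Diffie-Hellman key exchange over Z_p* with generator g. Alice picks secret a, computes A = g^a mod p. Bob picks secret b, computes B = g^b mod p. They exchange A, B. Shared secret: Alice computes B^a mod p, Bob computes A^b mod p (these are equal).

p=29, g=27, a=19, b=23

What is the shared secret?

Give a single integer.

Answer: 8

Derivation:
A = 27^19 mod 29  (bits of 19 = 10011)
  bit 0 = 1: r = r^2 * 27 mod 29 = 1^2 * 27 = 1*27 = 27
  bit 1 = 0: r = r^2 mod 29 = 27^2 = 4
  bit 2 = 0: r = r^2 mod 29 = 4^2 = 16
  bit 3 = 1: r = r^2 * 27 mod 29 = 16^2 * 27 = 24*27 = 10
  bit 4 = 1: r = r^2 * 27 mod 29 = 10^2 * 27 = 13*27 = 3
  -> A = 3
B = 27^23 mod 29  (bits of 23 = 10111)
  bit 0 = 1: r = r^2 * 27 mod 29 = 1^2 * 27 = 1*27 = 27
  bit 1 = 0: r = r^2 mod 29 = 27^2 = 4
  bit 2 = 1: r = r^2 * 27 mod 29 = 4^2 * 27 = 16*27 = 26
  bit 3 = 1: r = r^2 * 27 mod 29 = 26^2 * 27 = 9*27 = 11
  bit 4 = 1: r = r^2 * 27 mod 29 = 11^2 * 27 = 5*27 = 19
  -> B = 19
s = B^a = 19^19 mod 29  (bits of 19 = 10011)
  bit 0 = 1: r = r^2 * 19 mod 29 = 1^2 * 19 = 1*19 = 19
  bit 1 = 0: r = r^2 mod 29 = 19^2 = 13
  bit 2 = 0: r = r^2 mod 29 = 13^2 = 24
  bit 3 = 1: r = r^2 * 19 mod 29 = 24^2 * 19 = 25*19 = 11
  bit 4 = 1: r = r^2 * 19 mod 29 = 11^2 * 19 = 5*19 = 8
  -> s = B^a = 8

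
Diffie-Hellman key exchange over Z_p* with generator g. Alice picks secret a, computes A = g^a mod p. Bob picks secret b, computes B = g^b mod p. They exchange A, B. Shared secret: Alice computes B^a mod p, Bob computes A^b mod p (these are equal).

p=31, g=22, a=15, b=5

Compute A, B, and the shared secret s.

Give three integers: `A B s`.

Answer: 30 6 30

Derivation:
A = 22^15 mod 31  (bits of 15 = 1111)
  bit 0 = 1: r = r^2 * 22 mod 31 = 1^2 * 22 = 1*22 = 22
  bit 1 = 1: r = r^2 * 22 mod 31 = 22^2 * 22 = 19*22 = 15
  bit 2 = 1: r = r^2 * 22 mod 31 = 15^2 * 22 = 8*22 = 21
  bit 3 = 1: r = r^2 * 22 mod 31 = 21^2 * 22 = 7*22 = 30
  -> A = 30
B = 22^5 mod 31  (bits of 5 = 101)
  bit 0 = 1: r = r^2 * 22 mod 31 = 1^2 * 22 = 1*22 = 22
  bit 1 = 0: r = r^2 mod 31 = 22^2 = 19
  bit 2 = 1: r = r^2 * 22 mod 31 = 19^2 * 22 = 20*22 = 6
  -> B = 6
s = B^a = 6^15 mod 31  (bits of 15 = 1111)
  bit 0 = 1: r = r^2 * 6 mod 31 = 1^2 * 6 = 1*6 = 6
  bit 1 = 1: r = r^2 * 6 mod 31 = 6^2 * 6 = 5*6 = 30
  bit 2 = 1: r = r^2 * 6 mod 31 = 30^2 * 6 = 1*6 = 6
  bit 3 = 1: r = r^2 * 6 mod 31 = 6^2 * 6 = 5*6 = 30
  -> s = B^a = 30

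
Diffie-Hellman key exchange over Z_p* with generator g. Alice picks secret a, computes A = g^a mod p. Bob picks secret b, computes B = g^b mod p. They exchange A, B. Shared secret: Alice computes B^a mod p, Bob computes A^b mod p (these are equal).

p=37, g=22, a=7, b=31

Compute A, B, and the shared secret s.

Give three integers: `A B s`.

Answer: 2 20 22

Derivation:
A = 22^7 mod 37  (bits of 7 = 111)
  bit 0 = 1: r = r^2 * 22 mod 37 = 1^2 * 22 = 1*22 = 22
  bit 1 = 1: r = r^2 * 22 mod 37 = 22^2 * 22 = 3*22 = 29
  bit 2 = 1: r = r^2 * 22 mod 37 = 29^2 * 22 = 27*22 = 2
  -> A = 2
B = 22^31 mod 37  (bits of 31 = 11111)
  bit 0 = 1: r = r^2 * 22 mod 37 = 1^2 * 22 = 1*22 = 22
  bit 1 = 1: r = r^2 * 22 mod 37 = 22^2 * 22 = 3*22 = 29
  bit 2 = 1: r = r^2 * 22 mod 37 = 29^2 * 22 = 27*22 = 2
  bit 3 = 1: r = r^2 * 22 mod 37 = 2^2 * 22 = 4*22 = 14
  bit 4 = 1: r = r^2 * 22 mod 37 = 14^2 * 22 = 11*22 = 20
  -> B = 20
s = B^a = 20^7 mod 37  (bits of 7 = 111)
  bit 0 = 1: r = r^2 * 20 mod 37 = 1^2 * 20 = 1*20 = 20
  bit 1 = 1: r = r^2 * 20 mod 37 = 20^2 * 20 = 30*20 = 8
  bit 2 = 1: r = r^2 * 20 mod 37 = 8^2 * 20 = 27*20 = 22
  -> s = B^a = 22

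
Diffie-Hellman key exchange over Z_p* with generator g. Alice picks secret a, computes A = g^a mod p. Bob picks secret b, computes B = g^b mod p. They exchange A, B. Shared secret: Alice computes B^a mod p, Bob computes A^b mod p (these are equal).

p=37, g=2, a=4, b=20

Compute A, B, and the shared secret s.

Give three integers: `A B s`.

Answer: 16 33 34

Derivation:
A = 2^4 mod 37  (bits of 4 = 100)
  bit 0 = 1: r = r^2 * 2 mod 37 = 1^2 * 2 = 1*2 = 2
  bit 1 = 0: r = r^2 mod 37 = 2^2 = 4
  bit 2 = 0: r = r^2 mod 37 = 4^2 = 16
  -> A = 16
B = 2^20 mod 37  (bits of 20 = 10100)
  bit 0 = 1: r = r^2 * 2 mod 37 = 1^2 * 2 = 1*2 = 2
  bit 1 = 0: r = r^2 mod 37 = 2^2 = 4
  bit 2 = 1: r = r^2 * 2 mod 37 = 4^2 * 2 = 16*2 = 32
  bit 3 = 0: r = r^2 mod 37 = 32^2 = 25
  bit 4 = 0: r = r^2 mod 37 = 25^2 = 33
  -> B = 33
s = B^a = 33^4 mod 37  (bits of 4 = 100)
  bit 0 = 1: r = r^2 * 33 mod 37 = 1^2 * 33 = 1*33 = 33
  bit 1 = 0: r = r^2 mod 37 = 33^2 = 16
  bit 2 = 0: r = r^2 mod 37 = 16^2 = 34
  -> s = B^a = 34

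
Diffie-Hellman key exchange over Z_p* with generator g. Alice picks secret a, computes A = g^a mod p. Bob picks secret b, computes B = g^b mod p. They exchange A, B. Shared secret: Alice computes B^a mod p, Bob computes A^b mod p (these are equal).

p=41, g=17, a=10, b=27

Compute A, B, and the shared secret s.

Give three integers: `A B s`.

Answer: 32 28 9

Derivation:
A = 17^10 mod 41  (bits of 10 = 1010)
  bit 0 = 1: r = r^2 * 17 mod 41 = 1^2 * 17 = 1*17 = 17
  bit 1 = 0: r = r^2 mod 41 = 17^2 = 2
  bit 2 = 1: r = r^2 * 17 mod 41 = 2^2 * 17 = 4*17 = 27
  bit 3 = 0: r = r^2 mod 41 = 27^2 = 32
  -> A = 32
B = 17^27 mod 41  (bits of 27 = 11011)
  bit 0 = 1: r = r^2 * 17 mod 41 = 1^2 * 17 = 1*17 = 17
  bit 1 = 1: r = r^2 * 17 mod 41 = 17^2 * 17 = 2*17 = 34
  bit 2 = 0: r = r^2 mod 41 = 34^2 = 8
  bit 3 = 1: r = r^2 * 17 mod 41 = 8^2 * 17 = 23*17 = 22
  bit 4 = 1: r = r^2 * 17 mod 41 = 22^2 * 17 = 33*17 = 28
  -> B = 28
s = B^a = 28^10 mod 41  (bits of 10 = 1010)
  bit 0 = 1: r = r^2 * 28 mod 41 = 1^2 * 28 = 1*28 = 28
  bit 1 = 0: r = r^2 mod 41 = 28^2 = 5
  bit 2 = 1: r = r^2 * 28 mod 41 = 5^2 * 28 = 25*28 = 3
  bit 3 = 0: r = r^2 mod 41 = 3^2 = 9
  -> s = B^a = 9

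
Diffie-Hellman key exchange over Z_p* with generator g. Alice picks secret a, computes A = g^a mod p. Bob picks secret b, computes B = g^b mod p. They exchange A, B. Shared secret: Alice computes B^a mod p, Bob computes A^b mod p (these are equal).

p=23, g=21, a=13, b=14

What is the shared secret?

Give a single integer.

Answer: 18

Derivation:
A = 21^13 mod 23  (bits of 13 = 1101)
  bit 0 = 1: r = r^2 * 21 mod 23 = 1^2 * 21 = 1*21 = 21
  bit 1 = 1: r = r^2 * 21 mod 23 = 21^2 * 21 = 4*21 = 15
  bit 2 = 0: r = r^2 mod 23 = 15^2 = 18
  bit 3 = 1: r = r^2 * 21 mod 23 = 18^2 * 21 = 2*21 = 19
  -> A = 19
B = 21^14 mod 23  (bits of 14 = 1110)
  bit 0 = 1: r = r^2 * 21 mod 23 = 1^2 * 21 = 1*21 = 21
  bit 1 = 1: r = r^2 * 21 mod 23 = 21^2 * 21 = 4*21 = 15
  bit 2 = 1: r = r^2 * 21 mod 23 = 15^2 * 21 = 18*21 = 10
  bit 3 = 0: r = r^2 mod 23 = 10^2 = 8
  -> B = 8
s = B^a = 8^13 mod 23  (bits of 13 = 1101)
  bit 0 = 1: r = r^2 * 8 mod 23 = 1^2 * 8 = 1*8 = 8
  bit 1 = 1: r = r^2 * 8 mod 23 = 8^2 * 8 = 18*8 = 6
  bit 2 = 0: r = r^2 mod 23 = 6^2 = 13
  bit 3 = 1: r = r^2 * 8 mod 23 = 13^2 * 8 = 8*8 = 18
  -> s = B^a = 18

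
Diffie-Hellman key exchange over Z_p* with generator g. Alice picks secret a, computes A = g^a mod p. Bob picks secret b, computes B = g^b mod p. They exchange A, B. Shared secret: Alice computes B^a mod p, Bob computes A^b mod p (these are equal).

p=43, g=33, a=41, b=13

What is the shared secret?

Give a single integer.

A = 33^41 mod 43  (bits of 41 = 101001)
  bit 0 = 1: r = r^2 * 33 mod 43 = 1^2 * 33 = 1*33 = 33
  bit 1 = 0: r = r^2 mod 43 = 33^2 = 14
  bit 2 = 1: r = r^2 * 33 mod 43 = 14^2 * 33 = 24*33 = 18
  bit 3 = 0: r = r^2 mod 43 = 18^2 = 23
  bit 4 = 0: r = r^2 mod 43 = 23^2 = 13
  bit 5 = 1: r = r^2 * 33 mod 43 = 13^2 * 33 = 40*33 = 30
  -> A = 30
B = 33^13 mod 43  (bits of 13 = 1101)
  bit 0 = 1: r = r^2 * 33 mod 43 = 1^2 * 33 = 1*33 = 33
  bit 1 = 1: r = r^2 * 33 mod 43 = 33^2 * 33 = 14*33 = 32
  bit 2 = 0: r = r^2 mod 43 = 32^2 = 35
  bit 3 = 1: r = r^2 * 33 mod 43 = 35^2 * 33 = 21*33 = 5
  -> B = 5
s = B^a = 5^41 mod 43  (bits of 41 = 101001)
  bit 0 = 1: r = r^2 * 5 mod 43 = 1^2 * 5 = 1*5 = 5
  bit 1 = 0: r = r^2 mod 43 = 5^2 = 25
  bit 2 = 1: r = r^2 * 5 mod 43 = 25^2 * 5 = 23*5 = 29
  bit 3 = 0: r = r^2 mod 43 = 29^2 = 24
  bit 4 = 0: r = r^2 mod 43 = 24^2 = 17
  bit 5 = 1: r = r^2 * 5 mod 43 = 17^2 * 5 = 31*5 = 26
  -> s = B^a = 26

Answer: 26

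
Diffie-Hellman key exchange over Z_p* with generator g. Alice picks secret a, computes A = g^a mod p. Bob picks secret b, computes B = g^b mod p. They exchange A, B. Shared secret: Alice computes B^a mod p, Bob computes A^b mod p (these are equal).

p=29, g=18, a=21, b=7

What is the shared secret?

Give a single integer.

Answer: 17

Derivation:
A = 18^21 mod 29  (bits of 21 = 10101)
  bit 0 = 1: r = r^2 * 18 mod 29 = 1^2 * 18 = 1*18 = 18
  bit 1 = 0: r = r^2 mod 29 = 18^2 = 5
  bit 2 = 1: r = r^2 * 18 mod 29 = 5^2 * 18 = 25*18 = 15
  bit 3 = 0: r = r^2 mod 29 = 15^2 = 22
  bit 4 = 1: r = r^2 * 18 mod 29 = 22^2 * 18 = 20*18 = 12
  -> A = 12
B = 18^7 mod 29  (bits of 7 = 111)
  bit 0 = 1: r = r^2 * 18 mod 29 = 1^2 * 18 = 1*18 = 18
  bit 1 = 1: r = r^2 * 18 mod 29 = 18^2 * 18 = 5*18 = 3
  bit 2 = 1: r = r^2 * 18 mod 29 = 3^2 * 18 = 9*18 = 17
  -> B = 17
s = B^a = 17^21 mod 29  (bits of 21 = 10101)
  bit 0 = 1: r = r^2 * 17 mod 29 = 1^2 * 17 = 1*17 = 17
  bit 1 = 0: r = r^2 mod 29 = 17^2 = 28
  bit 2 = 1: r = r^2 * 17 mod 29 = 28^2 * 17 = 1*17 = 17
  bit 3 = 0: r = r^2 mod 29 = 17^2 = 28
  bit 4 = 1: r = r^2 * 17 mod 29 = 28^2 * 17 = 1*17 = 17
  -> s = B^a = 17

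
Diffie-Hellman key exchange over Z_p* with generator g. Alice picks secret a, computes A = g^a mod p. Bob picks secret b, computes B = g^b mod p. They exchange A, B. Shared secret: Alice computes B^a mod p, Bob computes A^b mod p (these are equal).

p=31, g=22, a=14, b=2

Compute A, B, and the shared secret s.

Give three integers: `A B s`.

A = 22^14 mod 31  (bits of 14 = 1110)
  bit 0 = 1: r = r^2 * 22 mod 31 = 1^2 * 22 = 1*22 = 22
  bit 1 = 1: r = r^2 * 22 mod 31 = 22^2 * 22 = 19*22 = 15
  bit 2 = 1: r = r^2 * 22 mod 31 = 15^2 * 22 = 8*22 = 21
  bit 3 = 0: r = r^2 mod 31 = 21^2 = 7
  -> A = 7
B = 22^2 mod 31  (bits of 2 = 10)
  bit 0 = 1: r = r^2 * 22 mod 31 = 1^2 * 22 = 1*22 = 22
  bit 1 = 0: r = r^2 mod 31 = 22^2 = 19
  -> B = 19
s = B^a = 19^14 mod 31  (bits of 14 = 1110)
  bit 0 = 1: r = r^2 * 19 mod 31 = 1^2 * 19 = 1*19 = 19
  bit 1 = 1: r = r^2 * 19 mod 31 = 19^2 * 19 = 20*19 = 8
  bit 2 = 1: r = r^2 * 19 mod 31 = 8^2 * 19 = 2*19 = 7
  bit 3 = 0: r = r^2 mod 31 = 7^2 = 18
  -> s = B^a = 18

Answer: 7 19 18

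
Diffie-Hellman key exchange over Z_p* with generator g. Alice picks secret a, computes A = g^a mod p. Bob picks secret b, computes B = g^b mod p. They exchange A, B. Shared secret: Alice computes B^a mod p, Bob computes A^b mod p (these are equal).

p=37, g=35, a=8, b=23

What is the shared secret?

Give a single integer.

Answer: 16

Derivation:
A = 35^8 mod 37  (bits of 8 = 1000)
  bit 0 = 1: r = r^2 * 35 mod 37 = 1^2 * 35 = 1*35 = 35
  bit 1 = 0: r = r^2 mod 37 = 35^2 = 4
  bit 2 = 0: r = r^2 mod 37 = 4^2 = 16
  bit 3 = 0: r = r^2 mod 37 = 16^2 = 34
  -> A = 34
B = 35^23 mod 37  (bits of 23 = 10111)
  bit 0 = 1: r = r^2 * 35 mod 37 = 1^2 * 35 = 1*35 = 35
  bit 1 = 0: r = r^2 mod 37 = 35^2 = 4
  bit 2 = 1: r = r^2 * 35 mod 37 = 4^2 * 35 = 16*35 = 5
  bit 3 = 1: r = r^2 * 35 mod 37 = 5^2 * 35 = 25*35 = 24
  bit 4 = 1: r = r^2 * 35 mod 37 = 24^2 * 35 = 21*35 = 32
  -> B = 32
s = B^a = 32^8 mod 37  (bits of 8 = 1000)
  bit 0 = 1: r = r^2 * 32 mod 37 = 1^2 * 32 = 1*32 = 32
  bit 1 = 0: r = r^2 mod 37 = 32^2 = 25
  bit 2 = 0: r = r^2 mod 37 = 25^2 = 33
  bit 3 = 0: r = r^2 mod 37 = 33^2 = 16
  -> s = B^a = 16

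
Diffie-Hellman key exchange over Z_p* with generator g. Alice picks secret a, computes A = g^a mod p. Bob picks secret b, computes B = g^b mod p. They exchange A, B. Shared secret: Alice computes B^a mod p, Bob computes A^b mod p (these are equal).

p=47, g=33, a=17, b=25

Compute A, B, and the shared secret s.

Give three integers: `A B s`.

A = 33^17 mod 47  (bits of 17 = 10001)
  bit 0 = 1: r = r^2 * 33 mod 47 = 1^2 * 33 = 1*33 = 33
  bit 1 = 0: r = r^2 mod 47 = 33^2 = 8
  bit 2 = 0: r = r^2 mod 47 = 8^2 = 17
  bit 3 = 0: r = r^2 mod 47 = 17^2 = 7
  bit 4 = 1: r = r^2 * 33 mod 47 = 7^2 * 33 = 2*33 = 19
  -> A = 19
B = 33^25 mod 47  (bits of 25 = 11001)
  bit 0 = 1: r = r^2 * 33 mod 47 = 1^2 * 33 = 1*33 = 33
  bit 1 = 1: r = r^2 * 33 mod 47 = 33^2 * 33 = 8*33 = 29
  bit 2 = 0: r = r^2 mod 47 = 29^2 = 42
  bit 3 = 0: r = r^2 mod 47 = 42^2 = 25
  bit 4 = 1: r = r^2 * 33 mod 47 = 25^2 * 33 = 14*33 = 39
  -> B = 39
s = B^a = 39^17 mod 47  (bits of 17 = 10001)
  bit 0 = 1: r = r^2 * 39 mod 47 = 1^2 * 39 = 1*39 = 39
  bit 1 = 0: r = r^2 mod 47 = 39^2 = 17
  bit 2 = 0: r = r^2 mod 47 = 17^2 = 7
  bit 3 = 0: r = r^2 mod 47 = 7^2 = 2
  bit 4 = 1: r = r^2 * 39 mod 47 = 2^2 * 39 = 4*39 = 15
  -> s = B^a = 15

Answer: 19 39 15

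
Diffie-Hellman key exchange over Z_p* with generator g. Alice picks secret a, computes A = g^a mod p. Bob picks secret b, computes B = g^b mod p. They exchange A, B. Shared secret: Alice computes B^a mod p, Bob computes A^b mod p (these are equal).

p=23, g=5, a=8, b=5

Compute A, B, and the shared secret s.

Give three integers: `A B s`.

Answer: 16 20 6

Derivation:
A = 5^8 mod 23  (bits of 8 = 1000)
  bit 0 = 1: r = r^2 * 5 mod 23 = 1^2 * 5 = 1*5 = 5
  bit 1 = 0: r = r^2 mod 23 = 5^2 = 2
  bit 2 = 0: r = r^2 mod 23 = 2^2 = 4
  bit 3 = 0: r = r^2 mod 23 = 4^2 = 16
  -> A = 16
B = 5^5 mod 23  (bits of 5 = 101)
  bit 0 = 1: r = r^2 * 5 mod 23 = 1^2 * 5 = 1*5 = 5
  bit 1 = 0: r = r^2 mod 23 = 5^2 = 2
  bit 2 = 1: r = r^2 * 5 mod 23 = 2^2 * 5 = 4*5 = 20
  -> B = 20
s = B^a = 20^8 mod 23  (bits of 8 = 1000)
  bit 0 = 1: r = r^2 * 20 mod 23 = 1^2 * 20 = 1*20 = 20
  bit 1 = 0: r = r^2 mod 23 = 20^2 = 9
  bit 2 = 0: r = r^2 mod 23 = 9^2 = 12
  bit 3 = 0: r = r^2 mod 23 = 12^2 = 6
  -> s = B^a = 6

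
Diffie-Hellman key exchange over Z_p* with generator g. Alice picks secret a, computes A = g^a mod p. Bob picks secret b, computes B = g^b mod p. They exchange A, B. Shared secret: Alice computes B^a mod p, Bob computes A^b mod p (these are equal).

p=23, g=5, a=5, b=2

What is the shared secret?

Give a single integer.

Answer: 9

Derivation:
A = 5^5 mod 23  (bits of 5 = 101)
  bit 0 = 1: r = r^2 * 5 mod 23 = 1^2 * 5 = 1*5 = 5
  bit 1 = 0: r = r^2 mod 23 = 5^2 = 2
  bit 2 = 1: r = r^2 * 5 mod 23 = 2^2 * 5 = 4*5 = 20
  -> A = 20
B = 5^2 mod 23  (bits of 2 = 10)
  bit 0 = 1: r = r^2 * 5 mod 23 = 1^2 * 5 = 1*5 = 5
  bit 1 = 0: r = r^2 mod 23 = 5^2 = 2
  -> B = 2
s = B^a = 2^5 mod 23  (bits of 5 = 101)
  bit 0 = 1: r = r^2 * 2 mod 23 = 1^2 * 2 = 1*2 = 2
  bit 1 = 0: r = r^2 mod 23 = 2^2 = 4
  bit 2 = 1: r = r^2 * 2 mod 23 = 4^2 * 2 = 16*2 = 9
  -> s = B^a = 9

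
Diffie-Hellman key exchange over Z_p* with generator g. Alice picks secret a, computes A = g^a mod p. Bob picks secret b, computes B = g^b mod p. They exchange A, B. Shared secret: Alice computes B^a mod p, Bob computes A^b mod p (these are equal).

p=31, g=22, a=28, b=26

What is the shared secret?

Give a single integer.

Answer: 28

Derivation:
A = 22^28 mod 31  (bits of 28 = 11100)
  bit 0 = 1: r = r^2 * 22 mod 31 = 1^2 * 22 = 1*22 = 22
  bit 1 = 1: r = r^2 * 22 mod 31 = 22^2 * 22 = 19*22 = 15
  bit 2 = 1: r = r^2 * 22 mod 31 = 15^2 * 22 = 8*22 = 21
  bit 3 = 0: r = r^2 mod 31 = 21^2 = 7
  bit 4 = 0: r = r^2 mod 31 = 7^2 = 18
  -> A = 18
B = 22^26 mod 31  (bits of 26 = 11010)
  bit 0 = 1: r = r^2 * 22 mod 31 = 1^2 * 22 = 1*22 = 22
  bit 1 = 1: r = r^2 * 22 mod 31 = 22^2 * 22 = 19*22 = 15
  bit 2 = 0: r = r^2 mod 31 = 15^2 = 8
  bit 3 = 1: r = r^2 * 22 mod 31 = 8^2 * 22 = 2*22 = 13
  bit 4 = 0: r = r^2 mod 31 = 13^2 = 14
  -> B = 14
s = B^a = 14^28 mod 31  (bits of 28 = 11100)
  bit 0 = 1: r = r^2 * 14 mod 31 = 1^2 * 14 = 1*14 = 14
  bit 1 = 1: r = r^2 * 14 mod 31 = 14^2 * 14 = 10*14 = 16
  bit 2 = 1: r = r^2 * 14 mod 31 = 16^2 * 14 = 8*14 = 19
  bit 3 = 0: r = r^2 mod 31 = 19^2 = 20
  bit 4 = 0: r = r^2 mod 31 = 20^2 = 28
  -> s = B^a = 28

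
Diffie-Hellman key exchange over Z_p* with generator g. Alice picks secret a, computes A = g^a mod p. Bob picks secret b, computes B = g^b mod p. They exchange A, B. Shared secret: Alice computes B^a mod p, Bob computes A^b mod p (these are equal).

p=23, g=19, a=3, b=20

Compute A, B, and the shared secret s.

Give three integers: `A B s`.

Answer: 5 13 12

Derivation:
A = 19^3 mod 23  (bits of 3 = 11)
  bit 0 = 1: r = r^2 * 19 mod 23 = 1^2 * 19 = 1*19 = 19
  bit 1 = 1: r = r^2 * 19 mod 23 = 19^2 * 19 = 16*19 = 5
  -> A = 5
B = 19^20 mod 23  (bits of 20 = 10100)
  bit 0 = 1: r = r^2 * 19 mod 23 = 1^2 * 19 = 1*19 = 19
  bit 1 = 0: r = r^2 mod 23 = 19^2 = 16
  bit 2 = 1: r = r^2 * 19 mod 23 = 16^2 * 19 = 3*19 = 11
  bit 3 = 0: r = r^2 mod 23 = 11^2 = 6
  bit 4 = 0: r = r^2 mod 23 = 6^2 = 13
  -> B = 13
s = B^a = 13^3 mod 23  (bits of 3 = 11)
  bit 0 = 1: r = r^2 * 13 mod 23 = 1^2 * 13 = 1*13 = 13
  bit 1 = 1: r = r^2 * 13 mod 23 = 13^2 * 13 = 8*13 = 12
  -> s = B^a = 12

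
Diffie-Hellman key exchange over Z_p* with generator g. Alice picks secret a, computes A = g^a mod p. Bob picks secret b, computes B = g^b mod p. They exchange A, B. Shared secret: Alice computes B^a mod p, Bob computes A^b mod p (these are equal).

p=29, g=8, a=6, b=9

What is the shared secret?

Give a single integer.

Answer: 5

Derivation:
A = 8^6 mod 29  (bits of 6 = 110)
  bit 0 = 1: r = r^2 * 8 mod 29 = 1^2 * 8 = 1*8 = 8
  bit 1 = 1: r = r^2 * 8 mod 29 = 8^2 * 8 = 6*8 = 19
  bit 2 = 0: r = r^2 mod 29 = 19^2 = 13
  -> A = 13
B = 8^9 mod 29  (bits of 9 = 1001)
  bit 0 = 1: r = r^2 * 8 mod 29 = 1^2 * 8 = 1*8 = 8
  bit 1 = 0: r = r^2 mod 29 = 8^2 = 6
  bit 2 = 0: r = r^2 mod 29 = 6^2 = 7
  bit 3 = 1: r = r^2 * 8 mod 29 = 7^2 * 8 = 20*8 = 15
  -> B = 15
s = B^a = 15^6 mod 29  (bits of 6 = 110)
  bit 0 = 1: r = r^2 * 15 mod 29 = 1^2 * 15 = 1*15 = 15
  bit 1 = 1: r = r^2 * 15 mod 29 = 15^2 * 15 = 22*15 = 11
  bit 2 = 0: r = r^2 mod 29 = 11^2 = 5
  -> s = B^a = 5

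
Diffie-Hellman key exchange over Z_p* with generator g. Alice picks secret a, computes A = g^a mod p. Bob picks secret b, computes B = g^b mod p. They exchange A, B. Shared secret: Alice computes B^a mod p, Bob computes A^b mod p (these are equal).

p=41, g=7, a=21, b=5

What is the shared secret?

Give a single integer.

Answer: 3

Derivation:
A = 7^21 mod 41  (bits of 21 = 10101)
  bit 0 = 1: r = r^2 * 7 mod 41 = 1^2 * 7 = 1*7 = 7
  bit 1 = 0: r = r^2 mod 41 = 7^2 = 8
  bit 2 = 1: r = r^2 * 7 mod 41 = 8^2 * 7 = 23*7 = 38
  bit 3 = 0: r = r^2 mod 41 = 38^2 = 9
  bit 4 = 1: r = r^2 * 7 mod 41 = 9^2 * 7 = 40*7 = 34
  -> A = 34
B = 7^5 mod 41  (bits of 5 = 101)
  bit 0 = 1: r = r^2 * 7 mod 41 = 1^2 * 7 = 1*7 = 7
  bit 1 = 0: r = r^2 mod 41 = 7^2 = 8
  bit 2 = 1: r = r^2 * 7 mod 41 = 8^2 * 7 = 23*7 = 38
  -> B = 38
s = B^a = 38^21 mod 41  (bits of 21 = 10101)
  bit 0 = 1: r = r^2 * 38 mod 41 = 1^2 * 38 = 1*38 = 38
  bit 1 = 0: r = r^2 mod 41 = 38^2 = 9
  bit 2 = 1: r = r^2 * 38 mod 41 = 9^2 * 38 = 40*38 = 3
  bit 3 = 0: r = r^2 mod 41 = 3^2 = 9
  bit 4 = 1: r = r^2 * 38 mod 41 = 9^2 * 38 = 40*38 = 3
  -> s = B^a = 3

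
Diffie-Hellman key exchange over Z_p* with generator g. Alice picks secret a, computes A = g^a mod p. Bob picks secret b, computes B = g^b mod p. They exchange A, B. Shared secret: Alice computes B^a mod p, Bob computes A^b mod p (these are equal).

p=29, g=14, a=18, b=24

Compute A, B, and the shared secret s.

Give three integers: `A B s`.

A = 14^18 mod 29  (bits of 18 = 10010)
  bit 0 = 1: r = r^2 * 14 mod 29 = 1^2 * 14 = 1*14 = 14
  bit 1 = 0: r = r^2 mod 29 = 14^2 = 22
  bit 2 = 0: r = r^2 mod 29 = 22^2 = 20
  bit 3 = 1: r = r^2 * 14 mod 29 = 20^2 * 14 = 23*14 = 3
  bit 4 = 0: r = r^2 mod 29 = 3^2 = 9
  -> A = 9
B = 14^24 mod 29  (bits of 24 = 11000)
  bit 0 = 1: r = r^2 * 14 mod 29 = 1^2 * 14 = 1*14 = 14
  bit 1 = 1: r = r^2 * 14 mod 29 = 14^2 * 14 = 22*14 = 18
  bit 2 = 0: r = r^2 mod 29 = 18^2 = 5
  bit 3 = 0: r = r^2 mod 29 = 5^2 = 25
  bit 4 = 0: r = r^2 mod 29 = 25^2 = 16
  -> B = 16
s = B^a = 16^18 mod 29  (bits of 18 = 10010)
  bit 0 = 1: r = r^2 * 16 mod 29 = 1^2 * 16 = 1*16 = 16
  bit 1 = 0: r = r^2 mod 29 = 16^2 = 24
  bit 2 = 0: r = r^2 mod 29 = 24^2 = 25
  bit 3 = 1: r = r^2 * 16 mod 29 = 25^2 * 16 = 16*16 = 24
  bit 4 = 0: r = r^2 mod 29 = 24^2 = 25
  -> s = B^a = 25

Answer: 9 16 25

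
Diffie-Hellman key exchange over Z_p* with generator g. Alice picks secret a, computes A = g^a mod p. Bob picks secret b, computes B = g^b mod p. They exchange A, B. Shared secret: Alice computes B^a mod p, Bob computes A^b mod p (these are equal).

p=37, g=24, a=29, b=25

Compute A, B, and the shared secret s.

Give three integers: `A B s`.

Answer: 15 32 2

Derivation:
A = 24^29 mod 37  (bits of 29 = 11101)
  bit 0 = 1: r = r^2 * 24 mod 37 = 1^2 * 24 = 1*24 = 24
  bit 1 = 1: r = r^2 * 24 mod 37 = 24^2 * 24 = 21*24 = 23
  bit 2 = 1: r = r^2 * 24 mod 37 = 23^2 * 24 = 11*24 = 5
  bit 3 = 0: r = r^2 mod 37 = 5^2 = 25
  bit 4 = 1: r = r^2 * 24 mod 37 = 25^2 * 24 = 33*24 = 15
  -> A = 15
B = 24^25 mod 37  (bits of 25 = 11001)
  bit 0 = 1: r = r^2 * 24 mod 37 = 1^2 * 24 = 1*24 = 24
  bit 1 = 1: r = r^2 * 24 mod 37 = 24^2 * 24 = 21*24 = 23
  bit 2 = 0: r = r^2 mod 37 = 23^2 = 11
  bit 3 = 0: r = r^2 mod 37 = 11^2 = 10
  bit 4 = 1: r = r^2 * 24 mod 37 = 10^2 * 24 = 26*24 = 32
  -> B = 32
s = B^a = 32^29 mod 37  (bits of 29 = 11101)
  bit 0 = 1: r = r^2 * 32 mod 37 = 1^2 * 32 = 1*32 = 32
  bit 1 = 1: r = r^2 * 32 mod 37 = 32^2 * 32 = 25*32 = 23
  bit 2 = 1: r = r^2 * 32 mod 37 = 23^2 * 32 = 11*32 = 19
  bit 3 = 0: r = r^2 mod 37 = 19^2 = 28
  bit 4 = 1: r = r^2 * 32 mod 37 = 28^2 * 32 = 7*32 = 2
  -> s = B^a = 2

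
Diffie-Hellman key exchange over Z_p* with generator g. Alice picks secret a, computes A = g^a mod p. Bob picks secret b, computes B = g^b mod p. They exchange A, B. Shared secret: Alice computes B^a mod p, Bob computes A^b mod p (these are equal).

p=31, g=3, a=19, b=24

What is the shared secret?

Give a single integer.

Answer: 16

Derivation:
A = 3^19 mod 31  (bits of 19 = 10011)
  bit 0 = 1: r = r^2 * 3 mod 31 = 1^2 * 3 = 1*3 = 3
  bit 1 = 0: r = r^2 mod 31 = 3^2 = 9
  bit 2 = 0: r = r^2 mod 31 = 9^2 = 19
  bit 3 = 1: r = r^2 * 3 mod 31 = 19^2 * 3 = 20*3 = 29
  bit 4 = 1: r = r^2 * 3 mod 31 = 29^2 * 3 = 4*3 = 12
  -> A = 12
B = 3^24 mod 31  (bits of 24 = 11000)
  bit 0 = 1: r = r^2 * 3 mod 31 = 1^2 * 3 = 1*3 = 3
  bit 1 = 1: r = r^2 * 3 mod 31 = 3^2 * 3 = 9*3 = 27
  bit 2 = 0: r = r^2 mod 31 = 27^2 = 16
  bit 3 = 0: r = r^2 mod 31 = 16^2 = 8
  bit 4 = 0: r = r^2 mod 31 = 8^2 = 2
  -> B = 2
s = B^a = 2^19 mod 31  (bits of 19 = 10011)
  bit 0 = 1: r = r^2 * 2 mod 31 = 1^2 * 2 = 1*2 = 2
  bit 1 = 0: r = r^2 mod 31 = 2^2 = 4
  bit 2 = 0: r = r^2 mod 31 = 4^2 = 16
  bit 3 = 1: r = r^2 * 2 mod 31 = 16^2 * 2 = 8*2 = 16
  bit 4 = 1: r = r^2 * 2 mod 31 = 16^2 * 2 = 8*2 = 16
  -> s = B^a = 16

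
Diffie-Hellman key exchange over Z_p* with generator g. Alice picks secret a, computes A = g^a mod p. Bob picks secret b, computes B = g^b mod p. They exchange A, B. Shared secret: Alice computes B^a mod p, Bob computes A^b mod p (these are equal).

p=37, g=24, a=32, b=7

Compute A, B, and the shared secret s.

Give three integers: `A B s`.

Answer: 12 5 9

Derivation:
A = 24^32 mod 37  (bits of 32 = 100000)
  bit 0 = 1: r = r^2 * 24 mod 37 = 1^2 * 24 = 1*24 = 24
  bit 1 = 0: r = r^2 mod 37 = 24^2 = 21
  bit 2 = 0: r = r^2 mod 37 = 21^2 = 34
  bit 3 = 0: r = r^2 mod 37 = 34^2 = 9
  bit 4 = 0: r = r^2 mod 37 = 9^2 = 7
  bit 5 = 0: r = r^2 mod 37 = 7^2 = 12
  -> A = 12
B = 24^7 mod 37  (bits of 7 = 111)
  bit 0 = 1: r = r^2 * 24 mod 37 = 1^2 * 24 = 1*24 = 24
  bit 1 = 1: r = r^2 * 24 mod 37 = 24^2 * 24 = 21*24 = 23
  bit 2 = 1: r = r^2 * 24 mod 37 = 23^2 * 24 = 11*24 = 5
  -> B = 5
s = B^a = 5^32 mod 37  (bits of 32 = 100000)
  bit 0 = 1: r = r^2 * 5 mod 37 = 1^2 * 5 = 1*5 = 5
  bit 1 = 0: r = r^2 mod 37 = 5^2 = 25
  bit 2 = 0: r = r^2 mod 37 = 25^2 = 33
  bit 3 = 0: r = r^2 mod 37 = 33^2 = 16
  bit 4 = 0: r = r^2 mod 37 = 16^2 = 34
  bit 5 = 0: r = r^2 mod 37 = 34^2 = 9
  -> s = B^a = 9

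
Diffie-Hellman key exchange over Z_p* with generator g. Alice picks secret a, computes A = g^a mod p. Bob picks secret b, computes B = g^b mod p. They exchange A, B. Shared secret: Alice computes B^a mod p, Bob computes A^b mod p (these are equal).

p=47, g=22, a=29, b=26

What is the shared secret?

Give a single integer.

Answer: 4

Derivation:
A = 22^29 mod 47  (bits of 29 = 11101)
  bit 0 = 1: r = r^2 * 22 mod 47 = 1^2 * 22 = 1*22 = 22
  bit 1 = 1: r = r^2 * 22 mod 47 = 22^2 * 22 = 14*22 = 26
  bit 2 = 1: r = r^2 * 22 mod 47 = 26^2 * 22 = 18*22 = 20
  bit 3 = 0: r = r^2 mod 47 = 20^2 = 24
  bit 4 = 1: r = r^2 * 22 mod 47 = 24^2 * 22 = 12*22 = 29
  -> A = 29
B = 22^26 mod 47  (bits of 26 = 11010)
  bit 0 = 1: r = r^2 * 22 mod 47 = 1^2 * 22 = 1*22 = 22
  bit 1 = 1: r = r^2 * 22 mod 47 = 22^2 * 22 = 14*22 = 26
  bit 2 = 0: r = r^2 mod 47 = 26^2 = 18
  bit 3 = 1: r = r^2 * 22 mod 47 = 18^2 * 22 = 42*22 = 31
  bit 4 = 0: r = r^2 mod 47 = 31^2 = 21
  -> B = 21
s = B^a = 21^29 mod 47  (bits of 29 = 11101)
  bit 0 = 1: r = r^2 * 21 mod 47 = 1^2 * 21 = 1*21 = 21
  bit 1 = 1: r = r^2 * 21 mod 47 = 21^2 * 21 = 18*21 = 2
  bit 2 = 1: r = r^2 * 21 mod 47 = 2^2 * 21 = 4*21 = 37
  bit 3 = 0: r = r^2 mod 47 = 37^2 = 6
  bit 4 = 1: r = r^2 * 21 mod 47 = 6^2 * 21 = 36*21 = 4
  -> s = B^a = 4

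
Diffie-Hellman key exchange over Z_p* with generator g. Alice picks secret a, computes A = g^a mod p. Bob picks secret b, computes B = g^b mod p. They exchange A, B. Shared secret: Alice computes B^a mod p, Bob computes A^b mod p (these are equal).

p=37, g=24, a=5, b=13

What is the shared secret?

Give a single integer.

Answer: 15

Derivation:
A = 24^5 mod 37  (bits of 5 = 101)
  bit 0 = 1: r = r^2 * 24 mod 37 = 1^2 * 24 = 1*24 = 24
  bit 1 = 0: r = r^2 mod 37 = 24^2 = 21
  bit 2 = 1: r = r^2 * 24 mod 37 = 21^2 * 24 = 34*24 = 2
  -> A = 2
B = 24^13 mod 37  (bits of 13 = 1101)
  bit 0 = 1: r = r^2 * 24 mod 37 = 1^2 * 24 = 1*24 = 24
  bit 1 = 1: r = r^2 * 24 mod 37 = 24^2 * 24 = 21*24 = 23
  bit 2 = 0: r = r^2 mod 37 = 23^2 = 11
  bit 3 = 1: r = r^2 * 24 mod 37 = 11^2 * 24 = 10*24 = 18
  -> B = 18
s = B^a = 18^5 mod 37  (bits of 5 = 101)
  bit 0 = 1: r = r^2 * 18 mod 37 = 1^2 * 18 = 1*18 = 18
  bit 1 = 0: r = r^2 mod 37 = 18^2 = 28
  bit 2 = 1: r = r^2 * 18 mod 37 = 28^2 * 18 = 7*18 = 15
  -> s = B^a = 15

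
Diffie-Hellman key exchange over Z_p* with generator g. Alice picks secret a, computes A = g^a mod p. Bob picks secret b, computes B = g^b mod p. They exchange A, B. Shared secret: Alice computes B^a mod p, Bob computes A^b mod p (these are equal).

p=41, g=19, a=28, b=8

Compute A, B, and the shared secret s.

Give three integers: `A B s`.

Answer: 4 37 18

Derivation:
A = 19^28 mod 41  (bits of 28 = 11100)
  bit 0 = 1: r = r^2 * 19 mod 41 = 1^2 * 19 = 1*19 = 19
  bit 1 = 1: r = r^2 * 19 mod 41 = 19^2 * 19 = 33*19 = 12
  bit 2 = 1: r = r^2 * 19 mod 41 = 12^2 * 19 = 21*19 = 30
  bit 3 = 0: r = r^2 mod 41 = 30^2 = 39
  bit 4 = 0: r = r^2 mod 41 = 39^2 = 4
  -> A = 4
B = 19^8 mod 41  (bits of 8 = 1000)
  bit 0 = 1: r = r^2 * 19 mod 41 = 1^2 * 19 = 1*19 = 19
  bit 1 = 0: r = r^2 mod 41 = 19^2 = 33
  bit 2 = 0: r = r^2 mod 41 = 33^2 = 23
  bit 3 = 0: r = r^2 mod 41 = 23^2 = 37
  -> B = 37
s = B^a = 37^28 mod 41  (bits of 28 = 11100)
  bit 0 = 1: r = r^2 * 37 mod 41 = 1^2 * 37 = 1*37 = 37
  bit 1 = 1: r = r^2 * 37 mod 41 = 37^2 * 37 = 16*37 = 18
  bit 2 = 1: r = r^2 * 37 mod 41 = 18^2 * 37 = 37*37 = 16
  bit 3 = 0: r = r^2 mod 41 = 16^2 = 10
  bit 4 = 0: r = r^2 mod 41 = 10^2 = 18
  -> s = B^a = 18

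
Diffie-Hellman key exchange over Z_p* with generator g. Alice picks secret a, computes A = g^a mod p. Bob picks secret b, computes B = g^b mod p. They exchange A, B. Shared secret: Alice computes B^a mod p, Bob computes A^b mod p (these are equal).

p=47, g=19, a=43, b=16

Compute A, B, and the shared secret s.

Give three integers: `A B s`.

Answer: 31 36 25

Derivation:
A = 19^43 mod 47  (bits of 43 = 101011)
  bit 0 = 1: r = r^2 * 19 mod 47 = 1^2 * 19 = 1*19 = 19
  bit 1 = 0: r = r^2 mod 47 = 19^2 = 32
  bit 2 = 1: r = r^2 * 19 mod 47 = 32^2 * 19 = 37*19 = 45
  bit 3 = 0: r = r^2 mod 47 = 45^2 = 4
  bit 4 = 1: r = r^2 * 19 mod 47 = 4^2 * 19 = 16*19 = 22
  bit 5 = 1: r = r^2 * 19 mod 47 = 22^2 * 19 = 14*19 = 31
  -> A = 31
B = 19^16 mod 47  (bits of 16 = 10000)
  bit 0 = 1: r = r^2 * 19 mod 47 = 1^2 * 19 = 1*19 = 19
  bit 1 = 0: r = r^2 mod 47 = 19^2 = 32
  bit 2 = 0: r = r^2 mod 47 = 32^2 = 37
  bit 3 = 0: r = r^2 mod 47 = 37^2 = 6
  bit 4 = 0: r = r^2 mod 47 = 6^2 = 36
  -> B = 36
s = B^a = 36^43 mod 47  (bits of 43 = 101011)
  bit 0 = 1: r = r^2 * 36 mod 47 = 1^2 * 36 = 1*36 = 36
  bit 1 = 0: r = r^2 mod 47 = 36^2 = 27
  bit 2 = 1: r = r^2 * 36 mod 47 = 27^2 * 36 = 24*36 = 18
  bit 3 = 0: r = r^2 mod 47 = 18^2 = 42
  bit 4 = 1: r = r^2 * 36 mod 47 = 42^2 * 36 = 25*36 = 7
  bit 5 = 1: r = r^2 * 36 mod 47 = 7^2 * 36 = 2*36 = 25
  -> s = B^a = 25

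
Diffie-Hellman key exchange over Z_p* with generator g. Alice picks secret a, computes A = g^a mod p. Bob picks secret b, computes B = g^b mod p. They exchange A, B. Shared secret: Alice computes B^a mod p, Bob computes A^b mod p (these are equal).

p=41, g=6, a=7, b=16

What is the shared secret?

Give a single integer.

Answer: 37

Derivation:
A = 6^7 mod 41  (bits of 7 = 111)
  bit 0 = 1: r = r^2 * 6 mod 41 = 1^2 * 6 = 1*6 = 6
  bit 1 = 1: r = r^2 * 6 mod 41 = 6^2 * 6 = 36*6 = 11
  bit 2 = 1: r = r^2 * 6 mod 41 = 11^2 * 6 = 39*6 = 29
  -> A = 29
B = 6^16 mod 41  (bits of 16 = 10000)
  bit 0 = 1: r = r^2 * 6 mod 41 = 1^2 * 6 = 1*6 = 6
  bit 1 = 0: r = r^2 mod 41 = 6^2 = 36
  bit 2 = 0: r = r^2 mod 41 = 36^2 = 25
  bit 3 = 0: r = r^2 mod 41 = 25^2 = 10
  bit 4 = 0: r = r^2 mod 41 = 10^2 = 18
  -> B = 18
s = B^a = 18^7 mod 41  (bits of 7 = 111)
  bit 0 = 1: r = r^2 * 18 mod 41 = 1^2 * 18 = 1*18 = 18
  bit 1 = 1: r = r^2 * 18 mod 41 = 18^2 * 18 = 37*18 = 10
  bit 2 = 1: r = r^2 * 18 mod 41 = 10^2 * 18 = 18*18 = 37
  -> s = B^a = 37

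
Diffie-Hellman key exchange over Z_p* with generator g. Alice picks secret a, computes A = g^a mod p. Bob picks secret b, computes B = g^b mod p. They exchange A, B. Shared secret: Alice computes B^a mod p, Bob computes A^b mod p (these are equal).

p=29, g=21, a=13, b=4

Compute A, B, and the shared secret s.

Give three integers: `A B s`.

A = 21^13 mod 29  (bits of 13 = 1101)
  bit 0 = 1: r = r^2 * 21 mod 29 = 1^2 * 21 = 1*21 = 21
  bit 1 = 1: r = r^2 * 21 mod 29 = 21^2 * 21 = 6*21 = 10
  bit 2 = 0: r = r^2 mod 29 = 10^2 = 13
  bit 3 = 1: r = r^2 * 21 mod 29 = 13^2 * 21 = 24*21 = 11
  -> A = 11
B = 21^4 mod 29  (bits of 4 = 100)
  bit 0 = 1: r = r^2 * 21 mod 29 = 1^2 * 21 = 1*21 = 21
  bit 1 = 0: r = r^2 mod 29 = 21^2 = 6
  bit 2 = 0: r = r^2 mod 29 = 6^2 = 7
  -> B = 7
s = B^a = 7^13 mod 29  (bits of 13 = 1101)
  bit 0 = 1: r = r^2 * 7 mod 29 = 1^2 * 7 = 1*7 = 7
  bit 1 = 1: r = r^2 * 7 mod 29 = 7^2 * 7 = 20*7 = 24
  bit 2 = 0: r = r^2 mod 29 = 24^2 = 25
  bit 3 = 1: r = r^2 * 7 mod 29 = 25^2 * 7 = 16*7 = 25
  -> s = B^a = 25

Answer: 11 7 25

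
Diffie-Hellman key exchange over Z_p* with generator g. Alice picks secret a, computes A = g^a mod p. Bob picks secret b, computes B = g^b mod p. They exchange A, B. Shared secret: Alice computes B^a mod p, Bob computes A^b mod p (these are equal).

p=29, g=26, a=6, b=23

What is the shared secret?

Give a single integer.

A = 26^6 mod 29  (bits of 6 = 110)
  bit 0 = 1: r = r^2 * 26 mod 29 = 1^2 * 26 = 1*26 = 26
  bit 1 = 1: r = r^2 * 26 mod 29 = 26^2 * 26 = 9*26 = 2
  bit 2 = 0: r = r^2 mod 29 = 2^2 = 4
  -> A = 4
B = 26^23 mod 29  (bits of 23 = 10111)
  bit 0 = 1: r = r^2 * 26 mod 29 = 1^2 * 26 = 1*26 = 26
  bit 1 = 0: r = r^2 mod 29 = 26^2 = 9
  bit 2 = 1: r = r^2 * 26 mod 29 = 9^2 * 26 = 23*26 = 18
  bit 3 = 1: r = r^2 * 26 mod 29 = 18^2 * 26 = 5*26 = 14
  bit 4 = 1: r = r^2 * 26 mod 29 = 14^2 * 26 = 22*26 = 21
  -> B = 21
s = B^a = 21^6 mod 29  (bits of 6 = 110)
  bit 0 = 1: r = r^2 * 21 mod 29 = 1^2 * 21 = 1*21 = 21
  bit 1 = 1: r = r^2 * 21 mod 29 = 21^2 * 21 = 6*21 = 10
  bit 2 = 0: r = r^2 mod 29 = 10^2 = 13
  -> s = B^a = 13

Answer: 13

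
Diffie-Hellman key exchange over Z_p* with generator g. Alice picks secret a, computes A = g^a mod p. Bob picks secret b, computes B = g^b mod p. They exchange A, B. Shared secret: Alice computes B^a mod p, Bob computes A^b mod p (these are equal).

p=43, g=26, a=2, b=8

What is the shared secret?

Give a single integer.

A = 26^2 mod 43  (bits of 2 = 10)
  bit 0 = 1: r = r^2 * 26 mod 43 = 1^2 * 26 = 1*26 = 26
  bit 1 = 0: r = r^2 mod 43 = 26^2 = 31
  -> A = 31
B = 26^8 mod 43  (bits of 8 = 1000)
  bit 0 = 1: r = r^2 * 26 mod 43 = 1^2 * 26 = 1*26 = 26
  bit 1 = 0: r = r^2 mod 43 = 26^2 = 31
  bit 2 = 0: r = r^2 mod 43 = 31^2 = 15
  bit 3 = 0: r = r^2 mod 43 = 15^2 = 10
  -> B = 10
s = B^a = 10^2 mod 43  (bits of 2 = 10)
  bit 0 = 1: r = r^2 * 10 mod 43 = 1^2 * 10 = 1*10 = 10
  bit 1 = 0: r = r^2 mod 43 = 10^2 = 14
  -> s = B^a = 14

Answer: 14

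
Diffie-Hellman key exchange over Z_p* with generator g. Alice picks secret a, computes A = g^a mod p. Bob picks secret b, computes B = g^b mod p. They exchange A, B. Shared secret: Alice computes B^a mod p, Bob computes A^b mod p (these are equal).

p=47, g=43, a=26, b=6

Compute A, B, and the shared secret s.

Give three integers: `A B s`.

Answer: 17 7 14

Derivation:
A = 43^26 mod 47  (bits of 26 = 11010)
  bit 0 = 1: r = r^2 * 43 mod 47 = 1^2 * 43 = 1*43 = 43
  bit 1 = 1: r = r^2 * 43 mod 47 = 43^2 * 43 = 16*43 = 30
  bit 2 = 0: r = r^2 mod 47 = 30^2 = 7
  bit 3 = 1: r = r^2 * 43 mod 47 = 7^2 * 43 = 2*43 = 39
  bit 4 = 0: r = r^2 mod 47 = 39^2 = 17
  -> A = 17
B = 43^6 mod 47  (bits of 6 = 110)
  bit 0 = 1: r = r^2 * 43 mod 47 = 1^2 * 43 = 1*43 = 43
  bit 1 = 1: r = r^2 * 43 mod 47 = 43^2 * 43 = 16*43 = 30
  bit 2 = 0: r = r^2 mod 47 = 30^2 = 7
  -> B = 7
s = B^a = 7^26 mod 47  (bits of 26 = 11010)
  bit 0 = 1: r = r^2 * 7 mod 47 = 1^2 * 7 = 1*7 = 7
  bit 1 = 1: r = r^2 * 7 mod 47 = 7^2 * 7 = 2*7 = 14
  bit 2 = 0: r = r^2 mod 47 = 14^2 = 8
  bit 3 = 1: r = r^2 * 7 mod 47 = 8^2 * 7 = 17*7 = 25
  bit 4 = 0: r = r^2 mod 47 = 25^2 = 14
  -> s = B^a = 14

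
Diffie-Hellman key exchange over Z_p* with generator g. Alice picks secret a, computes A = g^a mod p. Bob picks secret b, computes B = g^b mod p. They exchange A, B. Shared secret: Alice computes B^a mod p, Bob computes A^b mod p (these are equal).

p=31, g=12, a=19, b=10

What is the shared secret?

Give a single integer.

A = 12^19 mod 31  (bits of 19 = 10011)
  bit 0 = 1: r = r^2 * 12 mod 31 = 1^2 * 12 = 1*12 = 12
  bit 1 = 0: r = r^2 mod 31 = 12^2 = 20
  bit 2 = 0: r = r^2 mod 31 = 20^2 = 28
  bit 3 = 1: r = r^2 * 12 mod 31 = 28^2 * 12 = 9*12 = 15
  bit 4 = 1: r = r^2 * 12 mod 31 = 15^2 * 12 = 8*12 = 3
  -> A = 3
B = 12^10 mod 31  (bits of 10 = 1010)
  bit 0 = 1: r = r^2 * 12 mod 31 = 1^2 * 12 = 1*12 = 12
  bit 1 = 0: r = r^2 mod 31 = 12^2 = 20
  bit 2 = 1: r = r^2 * 12 mod 31 = 20^2 * 12 = 28*12 = 26
  bit 3 = 0: r = r^2 mod 31 = 26^2 = 25
  -> B = 25
s = B^a = 25^19 mod 31  (bits of 19 = 10011)
  bit 0 = 1: r = r^2 * 25 mod 31 = 1^2 * 25 = 1*25 = 25
  bit 1 = 0: r = r^2 mod 31 = 25^2 = 5
  bit 2 = 0: r = r^2 mod 31 = 5^2 = 25
  bit 3 = 1: r = r^2 * 25 mod 31 = 25^2 * 25 = 5*25 = 1
  bit 4 = 1: r = r^2 * 25 mod 31 = 1^2 * 25 = 1*25 = 25
  -> s = B^a = 25

Answer: 25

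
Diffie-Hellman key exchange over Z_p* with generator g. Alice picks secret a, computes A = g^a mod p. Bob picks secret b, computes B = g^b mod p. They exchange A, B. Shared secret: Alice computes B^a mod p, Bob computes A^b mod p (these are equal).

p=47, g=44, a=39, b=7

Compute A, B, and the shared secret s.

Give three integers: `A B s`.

A = 44^39 mod 47  (bits of 39 = 100111)
  bit 0 = 1: r = r^2 * 44 mod 47 = 1^2 * 44 = 1*44 = 44
  bit 1 = 0: r = r^2 mod 47 = 44^2 = 9
  bit 2 = 0: r = r^2 mod 47 = 9^2 = 34
  bit 3 = 1: r = r^2 * 44 mod 47 = 34^2 * 44 = 28*44 = 10
  bit 4 = 1: r = r^2 * 44 mod 47 = 10^2 * 44 = 6*44 = 29
  bit 5 = 1: r = r^2 * 44 mod 47 = 29^2 * 44 = 42*44 = 15
  -> A = 15
B = 44^7 mod 47  (bits of 7 = 111)
  bit 0 = 1: r = r^2 * 44 mod 47 = 1^2 * 44 = 1*44 = 44
  bit 1 = 1: r = r^2 * 44 mod 47 = 44^2 * 44 = 9*44 = 20
  bit 2 = 1: r = r^2 * 44 mod 47 = 20^2 * 44 = 24*44 = 22
  -> B = 22
s = B^a = 22^39 mod 47  (bits of 39 = 100111)
  bit 0 = 1: r = r^2 * 22 mod 47 = 1^2 * 22 = 1*22 = 22
  bit 1 = 0: r = r^2 mod 47 = 22^2 = 14
  bit 2 = 0: r = r^2 mod 47 = 14^2 = 8
  bit 3 = 1: r = r^2 * 22 mod 47 = 8^2 * 22 = 17*22 = 45
  bit 4 = 1: r = r^2 * 22 mod 47 = 45^2 * 22 = 4*22 = 41
  bit 5 = 1: r = r^2 * 22 mod 47 = 41^2 * 22 = 36*22 = 40
  -> s = B^a = 40

Answer: 15 22 40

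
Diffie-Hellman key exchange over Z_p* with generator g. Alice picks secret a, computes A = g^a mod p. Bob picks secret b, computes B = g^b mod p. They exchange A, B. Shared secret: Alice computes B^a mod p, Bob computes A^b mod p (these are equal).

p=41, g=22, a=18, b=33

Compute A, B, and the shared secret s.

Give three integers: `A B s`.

A = 22^18 mod 41  (bits of 18 = 10010)
  bit 0 = 1: r = r^2 * 22 mod 41 = 1^2 * 22 = 1*22 = 22
  bit 1 = 0: r = r^2 mod 41 = 22^2 = 33
  bit 2 = 0: r = r^2 mod 41 = 33^2 = 23
  bit 3 = 1: r = r^2 * 22 mod 41 = 23^2 * 22 = 37*22 = 35
  bit 4 = 0: r = r^2 mod 41 = 35^2 = 36
  -> A = 36
B = 22^33 mod 41  (bits of 33 = 100001)
  bit 0 = 1: r = r^2 * 22 mod 41 = 1^2 * 22 = 1*22 = 22
  bit 1 = 0: r = r^2 mod 41 = 22^2 = 33
  bit 2 = 0: r = r^2 mod 41 = 33^2 = 23
  bit 3 = 0: r = r^2 mod 41 = 23^2 = 37
  bit 4 = 0: r = r^2 mod 41 = 37^2 = 16
  bit 5 = 1: r = r^2 * 22 mod 41 = 16^2 * 22 = 10*22 = 15
  -> B = 15
s = B^a = 15^18 mod 41  (bits of 18 = 10010)
  bit 0 = 1: r = r^2 * 15 mod 41 = 1^2 * 15 = 1*15 = 15
  bit 1 = 0: r = r^2 mod 41 = 15^2 = 20
  bit 2 = 0: r = r^2 mod 41 = 20^2 = 31
  bit 3 = 1: r = r^2 * 15 mod 41 = 31^2 * 15 = 18*15 = 24
  bit 4 = 0: r = r^2 mod 41 = 24^2 = 2
  -> s = B^a = 2

Answer: 36 15 2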